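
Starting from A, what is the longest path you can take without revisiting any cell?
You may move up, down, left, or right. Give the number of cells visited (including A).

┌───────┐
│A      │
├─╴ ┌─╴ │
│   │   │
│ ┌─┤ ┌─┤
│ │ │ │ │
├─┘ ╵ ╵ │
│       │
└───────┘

Finding longest simple path using DFS:
Start: (0, 0)
Longest path visits 10 cells
Path: A → right → right → right → down → left → down → down → left → up

Solution:

┌───────┐
│A → → ↓│
├─╴ ┌─╴ │
│   │↓ ↲│
│ ┌─┤ ┌─┤
│ │B│↓│ │
├─┘ ╵ ╵ │
│  ↑ ↲  │
└───────┘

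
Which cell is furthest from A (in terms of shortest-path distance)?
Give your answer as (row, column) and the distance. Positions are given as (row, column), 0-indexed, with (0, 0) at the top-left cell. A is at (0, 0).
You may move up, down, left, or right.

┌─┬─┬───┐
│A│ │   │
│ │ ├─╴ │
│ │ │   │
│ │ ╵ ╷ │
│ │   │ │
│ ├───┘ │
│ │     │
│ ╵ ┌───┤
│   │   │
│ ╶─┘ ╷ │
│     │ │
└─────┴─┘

Computing BFS distances from A to all cells:
Furthest cell: (0, 1)
Distance: 15 steps

Path from A to the furthest cell:

┌─┬─┬───┐
│A│B│   │
│ │ ├─╴ │
│↓│↑│↓ ↰│
│ │ ╵ ╷ │
│↓│↑ ↲│↑│
│ ├───┘ │
│↓│↱ → ↑│
│ ╵ ┌───┤
│↳ ↑│   │
│ ╶─┘ ╷ │
│     │ │
└─────┴─┘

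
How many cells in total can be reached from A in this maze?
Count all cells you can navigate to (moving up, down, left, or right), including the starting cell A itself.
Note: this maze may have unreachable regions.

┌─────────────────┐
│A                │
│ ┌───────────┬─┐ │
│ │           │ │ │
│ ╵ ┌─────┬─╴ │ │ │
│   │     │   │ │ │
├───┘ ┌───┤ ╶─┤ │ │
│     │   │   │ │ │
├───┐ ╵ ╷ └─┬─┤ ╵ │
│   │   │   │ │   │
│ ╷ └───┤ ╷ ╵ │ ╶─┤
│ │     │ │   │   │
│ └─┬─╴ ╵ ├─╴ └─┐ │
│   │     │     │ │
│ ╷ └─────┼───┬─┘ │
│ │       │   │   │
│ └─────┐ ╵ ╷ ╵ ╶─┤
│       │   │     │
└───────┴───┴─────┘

Using BFS/flood-fill to find all reachable cells from A:
Maze size: 9 × 9 = 81 total cells
All cells are reachable — the maze is fully connected.
Reachable cells: 81

Reachable region (· marks reachable cells):

┌─────────────────┐
│A · · · · · · · ·│
│ ┌───────────┬─┐ │
│·│· · · · · ·│·│·│
│ ╵ ┌─────┬─╴ │ │ │
│· ·│· · ·│· ·│·│·│
├───┘ ┌───┤ ╶─┤ │ │
│· · ·│· ·│· ·│·│·│
├───┐ ╵ ╷ └─┬─┤ ╵ │
│· ·│· ·│· ·│·│· ·│
│ ╷ └───┤ ╷ ╵ │ ╶─┤
│·│· · ·│·│· ·│· ·│
│ └─┬─╴ ╵ ├─╴ └─┐ │
│· ·│· · ·│· · ·│·│
│ ╷ └─────┼───┬─┘ │
│·│· · · ·│· ·│· ·│
│ └─────┐ ╵ ╷ ╵ ╶─┤
│· · · ·│· ·│· · ·│
└───────┴───┴─────┘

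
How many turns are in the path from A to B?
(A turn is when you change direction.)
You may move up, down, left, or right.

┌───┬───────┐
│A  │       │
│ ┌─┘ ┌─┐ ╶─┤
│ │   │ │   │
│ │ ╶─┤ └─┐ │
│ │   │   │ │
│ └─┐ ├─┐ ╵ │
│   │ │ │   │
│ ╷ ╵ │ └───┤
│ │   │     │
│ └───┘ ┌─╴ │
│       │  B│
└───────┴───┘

Directions: down, down, down, down, down, right, right, right, up, right, right, down
Number of turns: 4

Solution:

┌───┬───────┐
│A  │       │
│ ┌─┘ ┌─┐ ╶─┤
│↓│   │ │   │
│ │ ╶─┤ └─┐ │
│↓│   │   │ │
│ └─┐ ├─┐ ╵ │
│↓  │ │ │   │
│ ╷ ╵ │ └───┤
│↓│   │↱ → ↓│
│ └───┘ ┌─╴ │
│↳ → → ↑│  B│
└───────┴───┘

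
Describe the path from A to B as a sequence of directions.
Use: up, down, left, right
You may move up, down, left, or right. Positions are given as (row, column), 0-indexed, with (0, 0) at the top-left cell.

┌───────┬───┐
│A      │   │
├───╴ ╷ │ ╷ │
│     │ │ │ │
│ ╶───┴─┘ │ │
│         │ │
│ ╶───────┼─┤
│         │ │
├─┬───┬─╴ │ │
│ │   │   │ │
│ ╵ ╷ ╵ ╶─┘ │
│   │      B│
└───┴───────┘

Finding the path and converting it to directions:
Path through cells: (0,0) → (0,1) → (0,2) → (1,2) → (1,1) → (1,0) → (2,0) → (3,0) → (3,1) → (3,2) → (3,3) → (3,4) → (4,4) → (4,3) → (5,3) → (5,4) → (5,5)
Directions: right, right, down, left, left, down, down, right, right, right, right, down, left, down, right, right

Solution:

┌───────┬───┐
│A → ↓  │   │
├───╴ ╷ │ ╷ │
│↓ ← ↲│ │ │ │
│ ╶───┴─┘ │ │
│↓        │ │
│ ╶───────┼─┤
│↳ → → → ↓│ │
├─┬───┬─╴ │ │
│ │   │↓ ↲│ │
│ ╵ ╷ ╵ ╶─┘ │
│   │  ↳ → B│
└───┴───────┘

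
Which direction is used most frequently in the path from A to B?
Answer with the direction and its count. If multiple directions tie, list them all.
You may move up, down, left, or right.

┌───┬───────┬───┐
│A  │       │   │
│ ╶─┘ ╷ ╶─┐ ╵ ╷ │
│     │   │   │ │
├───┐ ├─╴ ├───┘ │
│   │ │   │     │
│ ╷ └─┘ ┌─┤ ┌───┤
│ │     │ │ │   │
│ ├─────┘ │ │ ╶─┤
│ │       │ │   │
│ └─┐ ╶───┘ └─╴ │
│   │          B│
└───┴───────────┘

Directions: down, right, right, up, right, right, right, down, right, up, right, down, down, left, left, down, down, down, right, right
Counts: {'down': 7, 'right': 9, 'up': 2, 'left': 2}
Most common: right (9 times)

Solution:

┌───┬───────┬───┐
│A  │↱ → → ↓│↱ ↓│
│ ╶─┘ ╷ ╶─┐ ╵ ╷ │
│↳ → ↑│   │↳ ↑│↓│
├───┐ ├─╴ ├───┘ │
│   │ │   │↓ ← ↲│
│ ╷ └─┘ ┌─┤ ┌───┤
│ │     │ │↓│   │
│ ├─────┘ │ │ ╶─┤
│ │       │↓│   │
│ └─┐ ╶───┘ └─╴ │
│   │      ↳ → B│
└───┴───────────┘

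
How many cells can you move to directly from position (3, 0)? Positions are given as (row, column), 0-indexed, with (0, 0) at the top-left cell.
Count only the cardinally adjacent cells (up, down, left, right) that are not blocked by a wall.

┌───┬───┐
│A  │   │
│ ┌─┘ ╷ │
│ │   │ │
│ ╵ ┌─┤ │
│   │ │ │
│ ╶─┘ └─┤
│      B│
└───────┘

Checking passable neighbors of (3, 0):
Neighbors: (2, 0), (3, 1)
Count: 2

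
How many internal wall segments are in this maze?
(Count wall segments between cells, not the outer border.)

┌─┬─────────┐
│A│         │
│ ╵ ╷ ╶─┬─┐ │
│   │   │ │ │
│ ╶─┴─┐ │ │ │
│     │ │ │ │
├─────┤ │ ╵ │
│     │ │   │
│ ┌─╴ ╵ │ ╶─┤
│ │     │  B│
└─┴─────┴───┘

Counting internal wall segments:
Total internal walls: 20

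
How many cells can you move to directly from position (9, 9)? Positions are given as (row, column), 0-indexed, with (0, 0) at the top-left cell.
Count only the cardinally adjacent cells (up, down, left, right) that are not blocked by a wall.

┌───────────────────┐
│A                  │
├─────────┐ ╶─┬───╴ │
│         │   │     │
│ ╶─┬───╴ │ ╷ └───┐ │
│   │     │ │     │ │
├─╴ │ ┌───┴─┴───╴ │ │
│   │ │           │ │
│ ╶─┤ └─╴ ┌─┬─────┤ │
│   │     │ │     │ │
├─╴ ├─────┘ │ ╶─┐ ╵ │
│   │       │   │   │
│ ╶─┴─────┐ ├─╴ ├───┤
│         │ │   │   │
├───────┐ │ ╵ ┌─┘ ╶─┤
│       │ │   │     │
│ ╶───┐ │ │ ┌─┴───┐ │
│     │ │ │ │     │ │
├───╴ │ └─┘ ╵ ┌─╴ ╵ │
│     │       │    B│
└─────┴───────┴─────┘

Checking passable neighbors of (9, 9):
Neighbors: (8, 9), (9, 8)
Count: 2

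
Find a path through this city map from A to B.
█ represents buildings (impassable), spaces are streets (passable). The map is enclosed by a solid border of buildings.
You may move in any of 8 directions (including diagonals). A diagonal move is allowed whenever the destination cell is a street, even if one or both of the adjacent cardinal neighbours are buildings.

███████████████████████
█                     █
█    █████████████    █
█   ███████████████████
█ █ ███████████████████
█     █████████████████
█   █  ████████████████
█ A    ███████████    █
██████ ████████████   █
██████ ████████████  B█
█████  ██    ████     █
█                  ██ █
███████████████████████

Finding the shortest path from A to B:
Movement: 8-directional
Path length: 21 steps
Directions: right → right → right → down-right → down → down → down-right → right → right → right → right → right → right → right → right → right → right → right → up-right → right → up-right

Solution:

███████████████████████
█                     █
█    █████████████    █
█   ███████████████████
█ █ ███████████████████
█     █████████████████
█   █  ████████████████
█ A→→↘ ███████████    █
██████↓████████████   █
██████↓████████████  B█
█████ ↘██    ████  →↗ █
█      →→→→→→→→→→→↗██ █
███████████████████████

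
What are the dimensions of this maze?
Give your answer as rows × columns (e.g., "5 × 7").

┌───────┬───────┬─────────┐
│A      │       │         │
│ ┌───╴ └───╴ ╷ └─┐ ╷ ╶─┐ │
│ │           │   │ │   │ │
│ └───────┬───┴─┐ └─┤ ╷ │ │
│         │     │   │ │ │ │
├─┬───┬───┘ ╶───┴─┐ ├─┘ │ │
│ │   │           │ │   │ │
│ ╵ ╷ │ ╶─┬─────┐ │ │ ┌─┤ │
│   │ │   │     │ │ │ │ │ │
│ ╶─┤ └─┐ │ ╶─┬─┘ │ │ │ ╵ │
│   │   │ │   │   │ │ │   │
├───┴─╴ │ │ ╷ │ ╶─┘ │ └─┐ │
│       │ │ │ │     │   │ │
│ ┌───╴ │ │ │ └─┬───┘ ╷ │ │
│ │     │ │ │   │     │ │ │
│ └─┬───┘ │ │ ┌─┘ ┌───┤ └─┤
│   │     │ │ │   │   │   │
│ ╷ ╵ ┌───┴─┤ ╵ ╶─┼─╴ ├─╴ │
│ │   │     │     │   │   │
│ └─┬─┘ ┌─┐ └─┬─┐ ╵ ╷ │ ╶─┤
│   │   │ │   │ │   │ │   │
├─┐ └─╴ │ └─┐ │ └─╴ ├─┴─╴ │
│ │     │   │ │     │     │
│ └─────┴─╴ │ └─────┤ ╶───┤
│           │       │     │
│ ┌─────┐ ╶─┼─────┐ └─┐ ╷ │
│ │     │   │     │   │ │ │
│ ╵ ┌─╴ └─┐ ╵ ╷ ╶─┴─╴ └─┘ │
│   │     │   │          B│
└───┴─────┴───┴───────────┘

Counting the maze dimensions:
Rows (vertical): 15
Columns (horizontal): 13
Dimensions: 15 × 13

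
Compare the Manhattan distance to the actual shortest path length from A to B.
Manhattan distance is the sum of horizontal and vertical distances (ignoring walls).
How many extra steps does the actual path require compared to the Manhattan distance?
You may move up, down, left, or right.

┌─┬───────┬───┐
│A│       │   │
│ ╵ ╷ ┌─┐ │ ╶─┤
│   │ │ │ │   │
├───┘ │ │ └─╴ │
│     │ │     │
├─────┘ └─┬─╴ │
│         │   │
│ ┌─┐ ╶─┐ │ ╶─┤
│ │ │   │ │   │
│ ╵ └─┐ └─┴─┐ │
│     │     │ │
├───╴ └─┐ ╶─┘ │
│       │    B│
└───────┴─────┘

Manhattan distance: |6 - 0| + |6 - 0| = 12
Actual path length: 16
Extra steps: 16 - 12 = 4

Solution:

┌─┬───────┬───┐
│A│↱ → → ↓│   │
│ ╵ ╷ ┌─┐ │ ╶─┤
│↳ ↑│ │ │↓│   │
├───┘ │ │ └─╴ │
│     │ │↳ → ↓│
├─────┘ └─┬─╴ │
│         │↓ ↲│
│ ┌─┐ ╶─┐ │ ╶─┤
│ │ │   │ │↳ ↓│
│ ╵ └─┐ └─┴─┐ │
│     │     │↓│
├───╴ └─┐ ╶─┘ │
│       │    B│
└───────┴─────┘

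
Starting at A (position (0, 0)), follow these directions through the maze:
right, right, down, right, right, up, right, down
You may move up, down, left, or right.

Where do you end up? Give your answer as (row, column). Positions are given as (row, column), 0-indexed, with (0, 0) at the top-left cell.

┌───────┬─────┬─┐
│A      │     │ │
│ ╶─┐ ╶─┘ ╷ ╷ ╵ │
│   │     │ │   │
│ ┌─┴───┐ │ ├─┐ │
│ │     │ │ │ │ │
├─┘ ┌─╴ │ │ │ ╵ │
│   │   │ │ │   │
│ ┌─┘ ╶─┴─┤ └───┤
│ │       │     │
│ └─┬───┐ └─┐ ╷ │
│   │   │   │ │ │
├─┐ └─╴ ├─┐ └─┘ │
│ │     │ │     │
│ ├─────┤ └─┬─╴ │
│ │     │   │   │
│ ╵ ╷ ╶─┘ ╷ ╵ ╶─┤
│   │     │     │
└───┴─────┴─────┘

Following directions step by step:
Start: (0, 0)
  right: (0, 0) → (0, 1)
  right: (0, 1) → (0, 2)
  down: (0, 2) → (1, 2)
  right: (1, 2) → (1, 3)
  right: (1, 3) → (1, 4)
  up: (1, 4) → (0, 4)
  right: (0, 4) → (0, 5)
  down: (0, 5) → (1, 5)
Final position: (1, 5)

Path taken:

┌───────┬─────┬─┐
│A → ↓  │↱ ↓  │ │
│ ╶─┐ ╶─┘ ╷ ╷ ╵ │
│   │↳ → ↑│B│   │
│ ┌─┴───┐ │ ├─┐ │
│ │     │ │ │ │ │
├─┘ ┌─╴ │ │ │ ╵ │
│   │   │ │ │   │
│ ┌─┘ ╶─┴─┤ └───┤
│ │       │     │
│ └─┬───┐ └─┐ ╷ │
│   │   │   │ │ │
├─┐ └─╴ ├─┐ └─┘ │
│ │     │ │     │
│ ├─────┤ └─┬─╴ │
│ │     │   │   │
│ ╵ ╷ ╶─┘ ╷ ╵ ╶─┤
│   │     │     │
└───┴─────┴─────┘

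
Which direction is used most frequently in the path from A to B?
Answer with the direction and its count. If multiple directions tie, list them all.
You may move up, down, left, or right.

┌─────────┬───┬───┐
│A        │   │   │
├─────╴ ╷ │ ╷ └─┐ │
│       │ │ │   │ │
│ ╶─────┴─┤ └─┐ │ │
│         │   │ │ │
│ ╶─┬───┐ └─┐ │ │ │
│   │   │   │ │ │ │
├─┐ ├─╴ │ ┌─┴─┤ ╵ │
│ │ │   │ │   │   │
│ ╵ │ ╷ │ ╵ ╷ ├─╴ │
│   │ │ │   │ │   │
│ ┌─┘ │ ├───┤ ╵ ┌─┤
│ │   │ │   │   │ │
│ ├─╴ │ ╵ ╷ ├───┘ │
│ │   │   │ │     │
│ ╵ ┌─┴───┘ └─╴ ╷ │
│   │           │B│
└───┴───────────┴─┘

Directions: right, right, right, down, left, left, left, down, down, right, down, down, left, down, down, down, right, up, right, up, up, up, right, down, down, down, right, up, right, down, down, right, right, up, right, down
Counts: {'right': 12, 'down': 14, 'left': 4, 'up': 6}
Most common: down (14 times)

Solution:

┌─────────┬───┬───┐
│A → → ↓  │   │   │
├─────╴ ╷ │ ╷ └─┐ │
│↓ ← ← ↲│ │ │   │ │
│ ╶─────┴─┤ └─┐ │ │
│↓        │   │ │ │
│ ╶─┬───┐ └─┐ │ │ │
│↳ ↓│   │   │ │ │ │
├─┐ ├─╴ │ ┌─┴─┤ ╵ │
│ │↓│↱ ↓│ │   │   │
│ ╵ │ ╷ │ ╵ ╷ ├─╴ │
│↓ ↲│↑│↓│   │ │   │
│ ┌─┘ │ ├───┤ ╵ ┌─┤
│↓│  ↑│↓│↱ ↓│   │ │
│ ├─╴ │ ╵ ╷ ├───┘ │
│↓│↱ ↑│↳ ↑│↓│  ↱ ↓│
│ ╵ ┌─┴───┘ └─╴ ╷ │
│↳ ↑│      ↳ → ↑│B│
└───┴───────────┴─┘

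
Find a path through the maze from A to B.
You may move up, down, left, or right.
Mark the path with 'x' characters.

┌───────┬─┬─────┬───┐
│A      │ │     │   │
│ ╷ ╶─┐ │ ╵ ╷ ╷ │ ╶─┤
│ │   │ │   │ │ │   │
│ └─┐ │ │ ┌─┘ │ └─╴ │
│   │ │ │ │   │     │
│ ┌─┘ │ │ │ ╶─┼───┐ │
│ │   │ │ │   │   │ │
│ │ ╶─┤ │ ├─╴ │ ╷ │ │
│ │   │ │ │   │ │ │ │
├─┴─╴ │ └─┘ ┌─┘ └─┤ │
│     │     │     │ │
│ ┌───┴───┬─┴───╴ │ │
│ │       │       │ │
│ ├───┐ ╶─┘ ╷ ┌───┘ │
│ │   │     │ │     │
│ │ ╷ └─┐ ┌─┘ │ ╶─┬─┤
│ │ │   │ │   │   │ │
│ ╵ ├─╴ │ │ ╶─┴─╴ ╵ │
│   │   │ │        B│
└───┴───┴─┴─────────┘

Finding the shortest path through the maze:
Path length: 34 steps
Directions: right → right → right → down → down → down → down → down → right → right → up → right → up → left → up → right → up → up → right → down → down → right → right → down → down → down → down → down → left → left → down → right → down → right

Solution:

┌───────┬─┬─────┬───┐
│A x x x│ │  x x│   │
│ ╷ ╶─┐ │ ╵ ╷ ╷ │ ╶─┤
│ │   │x│   │x│x│   │
│ └─┐ │ │ ┌─┘ │ └─╴ │
│   │ │x│ │x x│x x x│
│ ┌─┘ │ │ │ ╶─┼───┐ │
│ │   │x│ │x x│   │x│
│ │ ╶─┤ │ ├─╴ │ ╷ │ │
│ │   │x│ │x x│ │ │x│
├─┴─╴ │ └─┘ ┌─┘ └─┤ │
│     │x x x│     │x│
│ ┌───┴───┬─┴───╴ │ │
│ │       │       │x│
│ ├───┐ ╶─┘ ╷ ┌───┘ │
│ │   │     │ │x x x│
│ │ ╷ └─┐ ┌─┘ │ ╶─┬─┤
│ │ │   │ │   │x x│ │
│ ╵ ├─╴ │ │ ╶─┴─╴ ╵ │
│   │   │ │      x B│
└───┴───┴─┴─────────┘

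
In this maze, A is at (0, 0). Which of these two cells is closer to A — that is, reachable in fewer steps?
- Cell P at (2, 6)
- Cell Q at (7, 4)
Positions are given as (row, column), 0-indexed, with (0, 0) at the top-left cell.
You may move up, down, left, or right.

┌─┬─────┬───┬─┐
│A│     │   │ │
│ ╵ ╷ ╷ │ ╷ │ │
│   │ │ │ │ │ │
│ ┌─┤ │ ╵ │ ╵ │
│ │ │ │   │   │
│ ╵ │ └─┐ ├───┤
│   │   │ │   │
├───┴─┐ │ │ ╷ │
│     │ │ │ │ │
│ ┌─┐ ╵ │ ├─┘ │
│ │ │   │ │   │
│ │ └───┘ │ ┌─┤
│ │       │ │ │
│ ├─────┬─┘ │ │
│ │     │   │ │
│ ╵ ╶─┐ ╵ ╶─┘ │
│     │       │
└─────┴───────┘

Shortest path A → P at (2, 6): 14 steps
Shortest path A → Q at (7, 4): 25 steps

P is closer (14 steps vs 25 steps).

Path to P:

┌─┬─────┬───┬─┐
│A│↱ → ↓│↱ ↓│ │
│ ╵ ╷ ╷ │ ╷ │ │
│↳ ↑│ │↓│↑│↓│ │
│ ┌─┤ │ ╵ │ ╵ │
│ │ │ │↳ ↑│↳ P│
│ ╵ │ └─┐ ├───┤
│   │   │ │   │
├───┴─┐ │ │ ╷ │
│     │ │ │ │ │
│ ┌─┐ ╵ │ ├─┘ │
│ │ │   │ │   │
│ │ └───┘ │ ┌─┤
│ │       │ │ │
│ ├─────┬─┘ │ │
│ │     │   │ │
│ ╵ ╶─┐ ╵ ╶─┘ │
│     │       │
└─────┴───────┘

Path to Q:

┌─┬─────┬───┬─┐
│A│↱ ↓  │   │ │
│ ╵ ╷ ╷ │ ╷ │ │
│↳ ↑│↓│ │ │ │ │
│ ┌─┤ │ ╵ │ ╵ │
│ │ │↓│   │   │
│ ╵ │ └─┐ ├───┤
│   │↳ ↓│ │   │
├───┴─┐ │ │ ╷ │
│↓ ← ↰│↓│ │ │ │
│ ┌─┐ ╵ │ ├─┘ │
│↓│ │↑ ↲│ │   │
│ │ └───┘ │ ┌─┤
│↓│       │ │ │
│ ├─────┬─┘ │ │
│↓│↱ → ↓│Q  │ │
│ ╵ ╶─┐ ╵ ╶─┘ │
│↳ ↑  │↳ ↑    │
└─────┴───────┘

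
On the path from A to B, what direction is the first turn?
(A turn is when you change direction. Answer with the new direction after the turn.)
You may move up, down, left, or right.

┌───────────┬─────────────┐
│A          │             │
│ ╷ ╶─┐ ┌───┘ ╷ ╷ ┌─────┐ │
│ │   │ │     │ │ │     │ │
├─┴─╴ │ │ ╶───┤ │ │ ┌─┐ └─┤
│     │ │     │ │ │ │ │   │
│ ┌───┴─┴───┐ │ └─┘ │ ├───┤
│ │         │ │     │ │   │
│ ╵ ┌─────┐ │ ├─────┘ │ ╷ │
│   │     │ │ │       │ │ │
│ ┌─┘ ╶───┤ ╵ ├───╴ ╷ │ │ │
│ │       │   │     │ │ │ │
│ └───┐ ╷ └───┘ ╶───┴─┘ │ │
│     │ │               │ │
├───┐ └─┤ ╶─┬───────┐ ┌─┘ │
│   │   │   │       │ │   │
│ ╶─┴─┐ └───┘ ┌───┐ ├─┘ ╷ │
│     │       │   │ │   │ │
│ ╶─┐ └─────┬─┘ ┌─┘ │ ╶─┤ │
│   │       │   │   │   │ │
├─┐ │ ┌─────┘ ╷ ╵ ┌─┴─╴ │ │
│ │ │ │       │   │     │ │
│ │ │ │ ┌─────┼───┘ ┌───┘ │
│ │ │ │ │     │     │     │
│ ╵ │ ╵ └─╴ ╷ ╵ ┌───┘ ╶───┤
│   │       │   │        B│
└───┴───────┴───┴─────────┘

Directions: right, down, right, down, left, left, down, down, down, down, right, right, down, right, down, right, right, right, up, right, right, right, down, down, left, down, left, up, left, down, left, left, left, down, down, right, right, up, right, down, right, up, right, right, up, right, right, up, left, up, right, up, right, down, down, down, down, left, left, down, right, right
First turn direction: down

Solution:

┌───────────┬─────────────┐
│A ↓        │             │
│ ╷ ╶─┐ ┌───┘ ╷ ╷ ┌─────┐ │
│ │↳ ↓│ │     │ │ │     │ │
├─┴─╴ │ │ ╶───┤ │ │ ┌─┐ └─┤
│↓ ← ↲│ │     │ │ │ │ │   │
│ ┌───┴─┴───┐ │ └─┘ │ ├───┤
│↓│         │ │     │ │   │
│ ╵ ┌─────┐ │ ├─────┘ │ ╷ │
│↓  │     │ │ │       │ │ │
│ ┌─┘ ╶───┤ ╵ ├───╴ ╷ │ │ │
│↓│       │   │     │ │ │ │
│ └───┐ ╷ └───┘ ╶───┴─┘ │ │
│↳ → ↓│ │               │ │
├───┐ └─┤ ╶─┬───────┐ ┌─┘ │
│   │↳ ↓│   │↱ → → ↓│ │↱ ↓│
│ ╶─┴─┐ └───┘ ┌───┐ ├─┘ ╷ │
│     │↳ → → ↑│   │↓│↱ ↑│↓│
│ ╶─┐ └─────┬─┘ ┌─┘ │ ╶─┤ │
│   │       │↓ ↰│↓ ↲│↑ ↰│↓│
├─┐ │ ┌─────┘ ╷ ╵ ┌─┴─╴ │ │
│ │ │ │↓ ← ← ↲│↑ ↲│↱ → ↑│↓│
│ │ │ │ ┌─────┼───┘ ┌───┘ │
│ │ │ │↓│  ↱ ↓│↱ → ↑│↓ ← ↲│
│ ╵ │ ╵ └─╴ ╷ ╵ ┌───┘ ╶───┤
│   │  ↳ → ↑│↳ ↑│    ↳ → B│
└───┴───────┴───┴─────────┘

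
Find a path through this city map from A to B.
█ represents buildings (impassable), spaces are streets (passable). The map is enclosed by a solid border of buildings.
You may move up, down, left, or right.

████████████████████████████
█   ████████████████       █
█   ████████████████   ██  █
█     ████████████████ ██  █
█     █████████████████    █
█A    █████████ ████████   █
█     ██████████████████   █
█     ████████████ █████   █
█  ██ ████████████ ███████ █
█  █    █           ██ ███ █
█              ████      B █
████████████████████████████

Finding the shortest path from A to B:
Movement: cardinal only
Path length: 31 steps
Directions: down → down → down → down → down → right → right → right → right → right → right → right → right → up → right → right → right → right → right → right → right → right → right → right → down → right → right → right → right → right → right

Solution:

████████████████████████████
█   ████████████████       █
█   ████████████████   ██  █
█     ████████████████ ██  █
█     █████████████████    █
█A    █████████ ████████   █
█↓    ██████████████████   █
█↓    ████████████ █████   █
█↓ ██ ████████████ ███████ █
█↓ █    █↱→→→→→→→→→↓██ ███ █
█↳→→→→→→→↑     ████↳→→→→→B █
████████████████████████████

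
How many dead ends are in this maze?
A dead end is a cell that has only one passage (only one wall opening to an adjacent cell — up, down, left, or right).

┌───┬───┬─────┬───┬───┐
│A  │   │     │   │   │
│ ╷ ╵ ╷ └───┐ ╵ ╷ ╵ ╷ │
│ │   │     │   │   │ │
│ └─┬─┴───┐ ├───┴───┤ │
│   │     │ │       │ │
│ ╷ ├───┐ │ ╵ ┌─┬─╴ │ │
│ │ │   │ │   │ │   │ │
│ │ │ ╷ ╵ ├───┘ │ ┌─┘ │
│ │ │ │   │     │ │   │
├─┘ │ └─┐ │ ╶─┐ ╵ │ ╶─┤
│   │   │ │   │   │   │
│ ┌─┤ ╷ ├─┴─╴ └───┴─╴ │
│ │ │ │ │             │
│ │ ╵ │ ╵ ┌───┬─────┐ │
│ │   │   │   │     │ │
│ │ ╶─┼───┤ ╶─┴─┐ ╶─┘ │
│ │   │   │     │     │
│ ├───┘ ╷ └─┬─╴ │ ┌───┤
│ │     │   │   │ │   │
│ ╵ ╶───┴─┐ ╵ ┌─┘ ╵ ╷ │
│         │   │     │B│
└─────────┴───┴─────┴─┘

Checking each cell for number of passages:

Dead ends found at positions:
  (0, 4)
  (2, 2)
  (3, 7)
  (4, 0)
  (5, 4)
  (6, 1)
  (7, 6)
  (7, 7)
  (7, 9)
  (8, 2)
  (10, 4)
  (10, 7)
  (10, 10)
Total dead ends: 13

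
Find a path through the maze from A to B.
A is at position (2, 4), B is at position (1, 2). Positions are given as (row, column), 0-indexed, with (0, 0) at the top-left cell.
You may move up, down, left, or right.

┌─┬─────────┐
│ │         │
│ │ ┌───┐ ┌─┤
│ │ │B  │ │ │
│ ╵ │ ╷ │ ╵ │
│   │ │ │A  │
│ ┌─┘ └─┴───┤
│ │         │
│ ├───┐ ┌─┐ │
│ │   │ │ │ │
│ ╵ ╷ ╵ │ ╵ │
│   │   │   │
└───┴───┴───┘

Finding the shortest path from (2, 4) to (1, 2):
Path length: 21 steps
Directions: up → up → left → left → left → down → down → left → down → down → down → right → up → right → down → right → up → up → left → up → up

Solution:

┌─┬─────────┐
│ │↓ ← ← ↰  │
│ │ ┌───┐ ┌─┤
│ │↓│B  │↑│ │
│ ╵ │ ╷ │ ╵ │
│↓ ↲│↑│ │A  │
│ ┌─┘ └─┴───┤
│↓│  ↑ ↰    │
│ ├───┐ ┌─┐ │
│↓│↱ ↓│↑│ │ │
│ ╵ ╷ ╵ │ ╵ │
│↳ ↑│↳ ↑│   │
└───┴───┴───┘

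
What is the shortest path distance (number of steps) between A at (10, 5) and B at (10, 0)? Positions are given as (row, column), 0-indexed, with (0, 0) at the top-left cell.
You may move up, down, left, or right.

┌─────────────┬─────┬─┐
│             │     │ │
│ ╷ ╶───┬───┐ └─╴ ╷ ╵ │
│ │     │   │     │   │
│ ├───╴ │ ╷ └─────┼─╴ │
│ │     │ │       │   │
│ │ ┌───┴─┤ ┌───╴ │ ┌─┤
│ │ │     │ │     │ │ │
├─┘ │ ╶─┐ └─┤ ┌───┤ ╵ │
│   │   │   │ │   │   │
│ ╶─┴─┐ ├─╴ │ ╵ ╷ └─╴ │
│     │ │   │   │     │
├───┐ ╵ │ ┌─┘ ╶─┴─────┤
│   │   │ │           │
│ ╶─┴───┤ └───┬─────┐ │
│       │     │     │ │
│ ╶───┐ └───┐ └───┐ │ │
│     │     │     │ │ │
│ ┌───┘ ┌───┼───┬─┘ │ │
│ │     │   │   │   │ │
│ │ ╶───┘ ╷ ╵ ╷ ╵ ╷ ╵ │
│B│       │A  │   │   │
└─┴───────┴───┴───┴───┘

Finding path from (10, 5) to (10, 0):
Path: (10,5) → (9,5) → (9,4) → (10,4) → (10,3) → (10,2) → (10,1) → (9,1) → (9,2) → (9,3) → (8,3) → (7,3) → (7,2) → (7,1) → (7,0) → (8,0) → (9,0) → (10,0)
Distance: 17 steps

Solution:

┌─────────────┬─────┬─┐
│             │     │ │
│ ╷ ╶───┬───┐ └─╴ ╷ ╵ │
│ │     │   │     │   │
│ ├───╴ │ ╷ └─────┼─╴ │
│ │     │ │       │   │
│ │ ┌───┴─┤ ┌───╴ │ ┌─┤
│ │ │     │ │     │ │ │
├─┘ │ ╶─┐ └─┤ ┌───┤ ╵ │
│   │   │   │ │   │   │
│ ╶─┴─┐ ├─╴ │ ╵ ╷ └─╴ │
│     │ │   │   │     │
├───┐ ╵ │ ┌─┘ ╶─┴─────┤
│   │   │ │           │
│ ╶─┴───┤ └───┬─────┐ │
│↓ ← ← ↰│     │     │ │
│ ╶───┐ └───┐ └───┐ │ │
│↓    │↑    │     │ │ │
│ ┌───┘ ┌───┼───┬─┘ │ │
│↓│↱ → ↑│↓ ↰│   │   │ │
│ │ ╶───┘ ╷ ╵ ╷ ╵ ╷ ╵ │
│B│↑ ← ← ↲│A  │   │   │
└─┴───────┴───┴───┴───┘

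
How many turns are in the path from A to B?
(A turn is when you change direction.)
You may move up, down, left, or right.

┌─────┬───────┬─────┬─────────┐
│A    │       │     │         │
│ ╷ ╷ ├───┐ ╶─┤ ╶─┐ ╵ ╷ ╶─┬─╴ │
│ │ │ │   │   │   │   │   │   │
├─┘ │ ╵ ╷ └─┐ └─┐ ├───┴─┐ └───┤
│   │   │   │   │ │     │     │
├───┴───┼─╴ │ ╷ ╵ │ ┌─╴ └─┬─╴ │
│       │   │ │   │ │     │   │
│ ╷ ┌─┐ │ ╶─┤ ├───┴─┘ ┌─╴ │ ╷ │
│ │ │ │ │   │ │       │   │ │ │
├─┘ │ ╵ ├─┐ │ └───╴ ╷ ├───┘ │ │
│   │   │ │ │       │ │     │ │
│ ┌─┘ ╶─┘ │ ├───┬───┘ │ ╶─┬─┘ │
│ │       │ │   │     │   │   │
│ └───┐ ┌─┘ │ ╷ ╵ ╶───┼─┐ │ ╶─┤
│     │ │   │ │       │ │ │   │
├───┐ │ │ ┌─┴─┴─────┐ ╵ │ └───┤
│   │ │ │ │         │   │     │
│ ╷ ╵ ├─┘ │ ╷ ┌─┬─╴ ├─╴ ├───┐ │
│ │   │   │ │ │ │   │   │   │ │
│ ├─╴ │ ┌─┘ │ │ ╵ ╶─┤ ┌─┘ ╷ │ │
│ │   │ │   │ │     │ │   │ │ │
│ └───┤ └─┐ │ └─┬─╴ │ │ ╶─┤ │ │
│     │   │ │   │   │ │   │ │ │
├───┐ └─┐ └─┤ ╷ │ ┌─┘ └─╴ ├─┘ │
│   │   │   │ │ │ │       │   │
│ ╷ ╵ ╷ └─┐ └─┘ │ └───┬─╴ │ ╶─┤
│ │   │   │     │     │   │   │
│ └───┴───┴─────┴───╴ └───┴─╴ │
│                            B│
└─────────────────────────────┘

Directions: right, right, down, down, right, up, right, down, right, down, left, down, right, down, down, down, left, down, down, left, down, down, right, down, right, down, right, right, up, up, left, up, up, up, right, right, right, down, left, down, right, down, left, down, down, right, right, down, right, right, right, right
Number of turns: 34

Solution:

┌─────┬───────┬─────┬─────────┐
│A → ↓│       │     │         │
│ ╷ ╷ ├───┐ ╶─┤ ╶─┐ ╵ ╷ ╶─┬─╴ │
│ │ │↓│↱ ↓│   │   │   │   │   │
├─┘ │ ╵ ╷ └─┐ └─┐ ├───┴─┐ └───┤
│   │↳ ↑│↳ ↓│   │ │     │     │
├───┴───┼─╴ │ ╷ ╵ │ ┌─╴ └─┬─╴ │
│       │↓ ↲│ │   │ │     │   │
│ ╷ ┌─┐ │ ╶─┤ ├───┴─┘ ┌─╴ │ ╷ │
│ │ │ │ │↳ ↓│ │       │   │ │ │
├─┘ │ ╵ ├─┐ │ └───╴ ╷ ├───┘ │ │
│   │   │ │↓│       │ │     │ │
│ ┌─┘ ╶─┘ │ ├───┬───┘ │ ╶─┬─┘ │
│ │       │↓│   │     │   │   │
│ └───┐ ┌─┘ │ ╷ ╵ ╶───┼─┐ │ ╶─┤
│     │ │↓ ↲│ │       │ │ │   │
├───┐ │ │ ┌─┴─┴─────┐ ╵ │ └───┤
│   │ │ │↓│  ↱ → → ↓│   │     │
│ ╷ ╵ ├─┘ │ ╷ ┌─┬─╴ ├─╴ ├───┐ │
│ │   │↓ ↲│ │↑│ │↓ ↲│   │   │ │
│ ├─╴ │ ┌─┘ │ │ ╵ ╶─┤ ┌─┘ ╷ │ │
│ │   │↓│   │↑│  ↳ ↓│ │   │ │ │
│ └───┤ └─┐ │ └─┬─╴ │ │ ╶─┤ │ │
│     │↳ ↓│ │↑ ↰│↓ ↲│ │   │ │ │
├───┐ └─┐ └─┤ ╷ │ ┌─┘ └─╴ ├─┘ │
│   │   │↳ ↓│ │↑│↓│       │   │
│ ╷ ╵ ╷ └─┐ └─┘ │ └───┬─╴ │ ╶─┤
│ │   │   │↳ → ↑│↳ → ↓│   │   │
│ └───┴───┴─────┴───╴ └───┴─╴ │
│                    ↳ → → → B│
└─────────────────────────────┘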